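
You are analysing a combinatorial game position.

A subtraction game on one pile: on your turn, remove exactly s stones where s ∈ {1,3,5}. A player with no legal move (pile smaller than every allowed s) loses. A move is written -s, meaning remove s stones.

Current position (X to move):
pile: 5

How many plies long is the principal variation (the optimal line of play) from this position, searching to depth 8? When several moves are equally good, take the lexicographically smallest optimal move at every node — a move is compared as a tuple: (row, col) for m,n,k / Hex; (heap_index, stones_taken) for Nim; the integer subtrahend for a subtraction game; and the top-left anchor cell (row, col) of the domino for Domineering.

PV length from [5]: 5 plies

p1 X@[5]: -1[4]+1* -3[2]+1 -5[0]+1
p2 O@[4]: -1[3]-1* -3[1]-1
p3 X@[3]: -1[2]+1* -3[0]+1
p4 O@[2]: -1[1]-1*
p5 X@[1]: -1[0]+1*
p6 O@[0] terminal -1; root [5] d8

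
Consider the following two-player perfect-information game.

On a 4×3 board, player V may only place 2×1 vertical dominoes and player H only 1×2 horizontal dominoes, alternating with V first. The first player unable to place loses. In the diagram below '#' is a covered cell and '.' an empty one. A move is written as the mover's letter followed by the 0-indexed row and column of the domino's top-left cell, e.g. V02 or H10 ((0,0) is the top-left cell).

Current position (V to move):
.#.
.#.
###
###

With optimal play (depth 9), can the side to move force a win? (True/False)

V winning at [.#./.#./###/###]: True

p1 V@[.#./.#./###/###]: V00[##./##./###/###]+1* V02[.##/.##/###/###]+1
p2 H@[##./##./###/###] terminal -1; root [.#./.#./###/###] d9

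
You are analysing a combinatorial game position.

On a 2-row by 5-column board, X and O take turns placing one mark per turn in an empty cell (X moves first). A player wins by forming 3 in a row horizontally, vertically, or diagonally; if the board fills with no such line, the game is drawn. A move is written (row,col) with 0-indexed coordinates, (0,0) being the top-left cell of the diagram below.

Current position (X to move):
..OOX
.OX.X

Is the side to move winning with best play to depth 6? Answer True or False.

ply 1, X at ..OOX/.OX.X | (0,0)=-1→X.OOX/.OX.X; (0,1)=+0→.XOOX/.OX.X; (1,0)=-1→..OOX/XOX.X; (1,3)=+1→..OOX/.OXXX*
ply 2: ..OOX/.OXXX is terminal -1 (O); from ..OOX/.OX.X depth 6

X winning at [..OOX/.OX.X]: True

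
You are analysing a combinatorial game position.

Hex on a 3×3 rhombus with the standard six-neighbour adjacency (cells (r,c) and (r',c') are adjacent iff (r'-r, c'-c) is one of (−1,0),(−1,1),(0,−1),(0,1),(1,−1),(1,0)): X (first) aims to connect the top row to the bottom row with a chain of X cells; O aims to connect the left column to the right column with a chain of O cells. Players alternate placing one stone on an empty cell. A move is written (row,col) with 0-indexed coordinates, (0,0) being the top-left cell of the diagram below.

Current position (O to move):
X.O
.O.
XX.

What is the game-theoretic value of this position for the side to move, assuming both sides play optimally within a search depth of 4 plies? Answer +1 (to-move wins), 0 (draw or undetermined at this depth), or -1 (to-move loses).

value(X.O/.O./XX., O) = +1

p1 O@[X.O/.O./XX.]: (0,1)[XOO/.O./XX.]-1 (1,0)[X.O/OO./XX.]+1* (1,2)[X.O/.OO/XX.]-1 (2,2)[X.O/.O./XXO]-1
p2 X@[X.O/OO./XX.] terminal -1; root [X.O/.O./XX.] d4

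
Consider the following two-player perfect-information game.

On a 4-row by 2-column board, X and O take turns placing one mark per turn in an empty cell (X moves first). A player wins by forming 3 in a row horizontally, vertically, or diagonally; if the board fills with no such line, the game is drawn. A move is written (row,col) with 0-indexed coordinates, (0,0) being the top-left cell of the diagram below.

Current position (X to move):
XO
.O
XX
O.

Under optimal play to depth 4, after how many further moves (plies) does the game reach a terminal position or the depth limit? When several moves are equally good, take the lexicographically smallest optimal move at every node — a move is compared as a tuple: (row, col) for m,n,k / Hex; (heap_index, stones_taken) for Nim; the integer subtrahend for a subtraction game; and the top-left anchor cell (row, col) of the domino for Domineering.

[XO/.O/XX/O.] X move#1: (1,0):+1/XO/XO/XX/O.*, (3,1):+0/XO/.O/XX/OX
[XO/XO/XX/O.] end (terminal -1, O#2); searched XO/.O/XX/O. to 4

PV length from [XO/.O/XX/O.]: 1 ply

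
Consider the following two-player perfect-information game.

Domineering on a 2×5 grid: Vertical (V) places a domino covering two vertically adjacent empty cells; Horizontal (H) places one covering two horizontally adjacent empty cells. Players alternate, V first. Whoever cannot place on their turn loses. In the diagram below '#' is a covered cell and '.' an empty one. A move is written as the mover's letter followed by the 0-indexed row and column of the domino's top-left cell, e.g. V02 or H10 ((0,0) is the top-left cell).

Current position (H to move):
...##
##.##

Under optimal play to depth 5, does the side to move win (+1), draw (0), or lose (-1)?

value(...##/##.##, H) = +1

ply 1, H at ...##/##.## | H00=-1→##.##/##.##; H01=+1→.####/##.##*
ply 2: .####/##.## is terminal -1 (V); from ...##/##.## depth 5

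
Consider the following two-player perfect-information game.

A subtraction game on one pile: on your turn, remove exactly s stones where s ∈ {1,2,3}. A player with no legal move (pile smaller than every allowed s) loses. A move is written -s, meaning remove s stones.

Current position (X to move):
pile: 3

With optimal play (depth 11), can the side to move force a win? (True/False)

p1 X@[3]: -1[2]-1 -2[1]-1 -3[0]+1*
p2 O@[0] terminal -1; root [3] d11

X winning at [3]: True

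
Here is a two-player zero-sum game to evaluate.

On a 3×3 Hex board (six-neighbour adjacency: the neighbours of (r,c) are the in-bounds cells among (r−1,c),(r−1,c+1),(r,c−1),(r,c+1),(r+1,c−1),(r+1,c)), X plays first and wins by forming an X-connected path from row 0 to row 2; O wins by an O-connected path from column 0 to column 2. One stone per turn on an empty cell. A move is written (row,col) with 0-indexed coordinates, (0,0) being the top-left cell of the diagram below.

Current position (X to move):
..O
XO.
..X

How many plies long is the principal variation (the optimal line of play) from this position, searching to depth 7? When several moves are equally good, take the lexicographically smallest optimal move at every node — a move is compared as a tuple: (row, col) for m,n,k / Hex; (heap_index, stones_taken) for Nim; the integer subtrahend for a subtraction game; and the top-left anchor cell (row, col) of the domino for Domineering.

p1 X@[..O/XO./..X]: (0,0)[X.O/XO./..X]-1 (0,1)[.XO/XO./..X]-1 (1,2)[..O/XOX/..X]-1 (2,0)[..O/XO./X.X]+1* (2,1)[..O/XO./.XX]-1
p2 O@[..O/XO./X.X]: (0,0)[O.O/XO./X.X]-1* (0,1)[.OO/XO./X.X]-1 (1,2)[..O/XOO/X.X]-1 (2,1)[..O/XO./XOX]-1
p3 X@[O.O/XO./X.X]: (0,1)[OXO/XO./X.X]+1* (1,2)[O.O/XOX/X.X]-1 (2,1)[O.O/XO./XXX]-1
p4 O@[OXO/XO./X.X] terminal -1; root [..O/XO./..X] d7

PV length from [..O/XO./..X]: 3 plies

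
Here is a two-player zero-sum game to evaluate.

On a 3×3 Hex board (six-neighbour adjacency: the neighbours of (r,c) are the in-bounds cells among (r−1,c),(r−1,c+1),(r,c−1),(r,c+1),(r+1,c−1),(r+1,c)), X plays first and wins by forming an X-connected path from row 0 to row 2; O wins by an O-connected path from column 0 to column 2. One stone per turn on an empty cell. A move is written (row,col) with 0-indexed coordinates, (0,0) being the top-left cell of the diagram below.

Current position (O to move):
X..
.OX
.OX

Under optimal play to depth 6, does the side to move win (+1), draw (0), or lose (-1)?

value(X../.OX/.OX, O) = +1

[X../.OX/.OX] O move#1: (0,1):-1/XO./.OX/.OX, (0,2):+1/X.O/.OX/.OX*, (1,0):-1/X../OOX/.OX, (2,0):-1/X../.OX/OOX
[X.O/.OX/.OX] X move#2: (0,1):-1/XXO/.OX/.OX*, (1,0):-1/X.O/XOX/.OX, (2,0):-1/X.O/.OX/XOX
[XXO/.OX/.OX] O move#3: (1,0):+1/XXO/OOX/.OX*, (2,0):+1/XXO/.OX/OOX
[XXO/OOX/.OX] end (terminal -1, X#4); searched X../.OX/.OX to 6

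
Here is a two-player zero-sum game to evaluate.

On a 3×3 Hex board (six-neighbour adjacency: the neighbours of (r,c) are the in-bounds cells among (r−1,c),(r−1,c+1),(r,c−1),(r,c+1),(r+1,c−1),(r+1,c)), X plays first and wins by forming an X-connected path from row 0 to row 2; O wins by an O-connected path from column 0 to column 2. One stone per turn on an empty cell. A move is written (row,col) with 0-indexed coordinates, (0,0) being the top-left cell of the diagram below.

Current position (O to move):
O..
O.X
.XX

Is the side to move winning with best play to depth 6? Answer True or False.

[O../O.X/.XX] O move#1: (0,1):-1/OO./O.X/.XX, (0,2):+1/O.O/O.X/.XX*, (1,1):-1/O../OOX/.XX, (2,0):-1/O../O.X/OXX
[O.O/O.X/.XX] X move#2: (0,1):-1/OXO/O.X/.XX*, (1,1):-1/O.O/OXX/.XX, (2,0):-1/O.O/O.X/XXX
[OXO/O.X/.XX] O move#3: (1,1):+1/OXO/OOX/.XX*, (2,0):-1/OXO/O.X/OXX
[OXO/OOX/.XX] end (terminal -1, X#4); searched O../O.X/.XX to 6

O winning at [O../O.X/.XX]: True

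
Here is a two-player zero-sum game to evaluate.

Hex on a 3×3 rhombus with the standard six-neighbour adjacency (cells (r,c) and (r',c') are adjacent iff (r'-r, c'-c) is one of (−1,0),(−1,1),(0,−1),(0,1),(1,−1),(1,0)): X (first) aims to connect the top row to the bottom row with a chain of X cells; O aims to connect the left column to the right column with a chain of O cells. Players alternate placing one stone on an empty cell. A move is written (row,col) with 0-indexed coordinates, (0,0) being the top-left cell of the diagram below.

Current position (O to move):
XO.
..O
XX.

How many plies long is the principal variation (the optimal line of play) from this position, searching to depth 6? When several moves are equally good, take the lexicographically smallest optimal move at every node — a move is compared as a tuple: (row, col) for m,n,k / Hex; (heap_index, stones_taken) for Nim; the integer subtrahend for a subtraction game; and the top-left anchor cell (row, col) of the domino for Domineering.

PV length from [XO./..O/XX.]: 3 plies

[XO./..O/XX.] O move#1: (0,2):-1/XOO/..O/XX., (1,0):+1/XO./O.O/XX.*, (1,1):-1/XO./.OO/XX., (2,2):-1/XO./..O/XXO
[XO./O.O/XX.] X move#2: (0,2):-1/XOX/O.O/XX.*, (1,1):-1/XO./OXO/XX., (2,2):-1/XO./O.O/XXX
[XOX/O.O/XX.] O move#3: (1,1):+1/XOX/OOO/XX.*, (2,2):-1/XOX/O.O/XXO
[XOX/OOO/XX.] end (terminal -1, X#4); searched XO./..O/XX. to 6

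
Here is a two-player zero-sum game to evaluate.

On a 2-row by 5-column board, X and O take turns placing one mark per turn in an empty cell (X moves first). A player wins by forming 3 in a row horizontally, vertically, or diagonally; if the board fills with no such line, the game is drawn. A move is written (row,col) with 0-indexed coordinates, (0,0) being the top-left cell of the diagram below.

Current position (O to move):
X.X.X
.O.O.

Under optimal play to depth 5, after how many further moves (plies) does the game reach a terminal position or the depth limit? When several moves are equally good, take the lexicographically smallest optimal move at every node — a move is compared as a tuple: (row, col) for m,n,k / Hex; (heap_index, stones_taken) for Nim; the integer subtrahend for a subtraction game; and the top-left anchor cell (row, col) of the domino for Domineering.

PV length from [X.X.X/.O.O.]: 1 ply

ply 1, O at X.X.X/.O.O. | (0,1)=-1→XOX.X/.O.O.; (0,3)=-1→X.XOX/.O.O.; (1,0)=-1→X.X.X/OO.O.; (1,2)=+1→X.X.X/.OOO.*; (1,4)=-1→X.X.X/.O.OO
ply 2: X.X.X/.OOO. is terminal -1 (X); from X.X.X/.O.O. depth 5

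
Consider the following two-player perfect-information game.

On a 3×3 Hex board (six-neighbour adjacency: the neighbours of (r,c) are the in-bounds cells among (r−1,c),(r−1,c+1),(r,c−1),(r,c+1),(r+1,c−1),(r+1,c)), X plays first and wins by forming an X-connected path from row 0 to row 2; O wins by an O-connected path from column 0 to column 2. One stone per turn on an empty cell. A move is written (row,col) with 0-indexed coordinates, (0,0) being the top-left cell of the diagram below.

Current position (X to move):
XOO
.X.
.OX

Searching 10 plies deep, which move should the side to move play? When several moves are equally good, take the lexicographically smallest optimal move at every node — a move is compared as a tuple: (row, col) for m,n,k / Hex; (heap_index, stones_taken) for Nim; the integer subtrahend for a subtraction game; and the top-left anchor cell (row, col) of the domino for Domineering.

ply 1, X at XOO/.X./.OX | (1,0)=+1→XOO/XX./.OX*; (1,2)=-1→XOO/.XX/.OX; (2,0)=-1→XOO/.X./XOX
ply 2, O at XOO/XX./.OX | (1,2)=-1→XOO/XXO/.OX*; (2,0)=-1→XOO/XX./OOX
ply 3, X at XOO/XXO/.OX | (2,0)=+1→XOO/XXO/XOX*
ply 4: XOO/XXO/XOX is terminal -1 (O); from XOO/.X./.OX depth 10

X's best at [XOO/.X./.OX]: (1,0)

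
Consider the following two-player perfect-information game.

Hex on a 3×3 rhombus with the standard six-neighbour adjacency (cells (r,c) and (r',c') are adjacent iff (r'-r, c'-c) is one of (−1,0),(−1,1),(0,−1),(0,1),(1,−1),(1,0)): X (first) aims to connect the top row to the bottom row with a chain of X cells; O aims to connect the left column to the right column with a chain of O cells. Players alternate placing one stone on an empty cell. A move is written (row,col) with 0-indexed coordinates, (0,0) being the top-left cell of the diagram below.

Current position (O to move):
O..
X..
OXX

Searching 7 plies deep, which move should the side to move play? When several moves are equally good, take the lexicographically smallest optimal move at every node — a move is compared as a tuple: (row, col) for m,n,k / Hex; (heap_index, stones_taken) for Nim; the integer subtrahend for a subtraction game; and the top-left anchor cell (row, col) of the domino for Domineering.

ply 1, O at O../X../OXX | (0,1)=-1→OO./X../OXX; (0,2)=+1→O.O/X../OXX*; (1,1)=+1→O../XO./OXX; (1,2)=-1→O../X.O/OXX
ply 2, X at O.O/X../OXX | (0,1)=-1→OXO/X../OXX*; (1,1)=-1→O.O/XX./OXX; (1,2)=-1→O.O/X.X/OXX
ply 3, O at OXO/X../OXX | (1,1)=+1→OXO/XO./OXX*; (1,2)=-1→OXO/X.O/OXX
ply 4: OXO/XO./OXX is terminal -1 (X); from O../X../OXX depth 7

O's best at [O../X../OXX]: (0,2)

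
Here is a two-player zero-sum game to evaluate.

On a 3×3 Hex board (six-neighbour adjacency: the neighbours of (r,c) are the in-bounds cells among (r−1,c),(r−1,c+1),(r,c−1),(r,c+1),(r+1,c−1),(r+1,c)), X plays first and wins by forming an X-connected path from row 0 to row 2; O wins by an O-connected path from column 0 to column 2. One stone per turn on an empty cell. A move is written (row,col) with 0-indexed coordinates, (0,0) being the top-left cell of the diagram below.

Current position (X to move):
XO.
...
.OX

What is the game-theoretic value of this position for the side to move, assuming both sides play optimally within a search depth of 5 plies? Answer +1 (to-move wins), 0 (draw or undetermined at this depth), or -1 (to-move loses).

[XO./.../.OX] X move#1: (0,2):+1/XOX/.../.OX*, (1,0):+1/XO./X../.OX, (1,1):+1/XO./.X./.OX, (1,2):+1/XO./..X/.OX, (2,0):+1/XO./.../XOX
[XOX/.../.OX] O move#2: (1,0):-1/XOX/O../.OX*, (1,1):-1/XOX/.O./.OX, (1,2):-1/XOX/..O/.OX, (2,0):-1/XOX/.../OOX
[XOX/O../.OX] X move#3: (1,1):+1/XOX/OX./.OX*, (1,2):+1/XOX/O.X/.OX, (2,0):+1/XOX/O../XOX
[XOX/OX./.OX] O move#4: (1,2):-1/XOX/OXO/.OX*, (2,0):-1/XOX/OX./OOX
[XOX/OXO/.OX] X move#5: (2,0):+1/XOX/OXO/XOX*
[XOX/OXO/XOX] end (terminal -1, O#6); searched XO./.../.OX to 5

value(XO./.../.OX, X) = +1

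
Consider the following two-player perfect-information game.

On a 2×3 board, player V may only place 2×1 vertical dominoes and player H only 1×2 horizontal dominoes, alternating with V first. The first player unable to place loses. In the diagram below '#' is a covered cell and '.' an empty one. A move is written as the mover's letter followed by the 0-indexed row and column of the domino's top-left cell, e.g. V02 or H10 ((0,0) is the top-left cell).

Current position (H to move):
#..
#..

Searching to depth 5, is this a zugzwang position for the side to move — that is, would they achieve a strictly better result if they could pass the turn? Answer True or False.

zugzwang(#../#.., H) = False

ply 1, H at #../#.. | H01=+1→###/#..*; H11=+1→#../###
ply 2: ###/#.. is terminal -1 (V); from #../#.. depth 5
if H skipped the turn, V would face:
~ ply 1, V at #../#.. | V01=+1→##./##.*; V02=+1→#.#/#.#
~ ply 2: ##./##. is terminal -1 (H); from #../#.. depth 5
compare (H): move=+1 vs pass=-1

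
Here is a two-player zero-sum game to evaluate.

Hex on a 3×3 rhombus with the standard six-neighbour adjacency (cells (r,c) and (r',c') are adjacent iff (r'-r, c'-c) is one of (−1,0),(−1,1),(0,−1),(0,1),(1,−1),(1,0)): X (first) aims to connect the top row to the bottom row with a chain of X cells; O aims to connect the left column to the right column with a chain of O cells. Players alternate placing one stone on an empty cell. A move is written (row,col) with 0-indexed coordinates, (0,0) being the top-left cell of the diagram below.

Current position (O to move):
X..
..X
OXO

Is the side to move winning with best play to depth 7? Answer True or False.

ply 1, O at X../..X/OXO | (0,1)=-1→XO./..X/OXO*; (0,2)=-1→X.O/..X/OXO; (1,0)=-1→X../O.X/OXO; (1,1)=-1→X../.OX/OXO
ply 2, X at XO./..X/OXO | (0,2)=+1→XOX/..X/OXO*; (1,0)=+1→XO./X.X/OXO; (1,1)=+1→XO./.XX/OXO
ply 3: XOX/..X/OXO is terminal -1 (O); from X../..X/OXO depth 7

O winning at [X../..X/OXO]: False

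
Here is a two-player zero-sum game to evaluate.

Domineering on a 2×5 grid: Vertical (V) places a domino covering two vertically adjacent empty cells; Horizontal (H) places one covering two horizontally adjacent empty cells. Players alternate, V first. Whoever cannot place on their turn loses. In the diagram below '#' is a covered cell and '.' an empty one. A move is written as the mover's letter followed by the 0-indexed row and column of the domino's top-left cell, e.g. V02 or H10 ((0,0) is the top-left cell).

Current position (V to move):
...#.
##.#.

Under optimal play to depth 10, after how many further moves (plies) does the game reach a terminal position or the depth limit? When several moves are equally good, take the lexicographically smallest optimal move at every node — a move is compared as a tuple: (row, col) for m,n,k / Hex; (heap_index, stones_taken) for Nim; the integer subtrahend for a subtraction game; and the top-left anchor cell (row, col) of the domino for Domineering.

PV length from [...#./##.#.]: 3 plies

ply 1, V at ...#./##.#. | V02=+1→..##./####.*; V04=-1→...##/##.##
ply 2, H at ..##./####. | H00=-1→####./####.*
ply 3, V at ####./####. | V04=+1→#####/#####*
ply 4: #####/##### is terminal -1 (H); from ...#./##.#. depth 10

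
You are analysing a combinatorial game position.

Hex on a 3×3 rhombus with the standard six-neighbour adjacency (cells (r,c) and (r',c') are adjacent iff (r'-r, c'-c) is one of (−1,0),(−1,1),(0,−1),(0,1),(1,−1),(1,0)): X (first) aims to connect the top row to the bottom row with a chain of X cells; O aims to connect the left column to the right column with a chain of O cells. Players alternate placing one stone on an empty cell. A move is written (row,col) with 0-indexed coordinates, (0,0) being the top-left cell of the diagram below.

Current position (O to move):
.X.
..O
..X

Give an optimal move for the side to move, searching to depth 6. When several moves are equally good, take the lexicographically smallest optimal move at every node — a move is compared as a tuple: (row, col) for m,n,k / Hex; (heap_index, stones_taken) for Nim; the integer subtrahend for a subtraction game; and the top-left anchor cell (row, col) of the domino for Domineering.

[.X./..O/..X] O move#1: (0,0):-1/OX./..O/..X, (0,2):-1/.XO/..O/..X, (1,0):-1/.X./O.O/..X, (1,1):+1/.X./.OO/..X*, (2,0):+1/.X./..O/O.X, (2,1):-1/.X./..O/.OX
[.X./.OO/..X] X move#2: (0,0):-1/XX./.OO/..X*, (0,2):-1/.XX/.OO/..X, (1,0):-1/.X./XOO/..X, (2,0):-1/.X./.OO/X.X, (2,1):-1/.X./.OO/.XX
[XX./.OO/..X] O move#3: (0,2):+1/XXO/.OO/..X*, (1,0):+1/XX./OOO/..X, (2,0):+1/XX./.OO/O.X, (2,1):+1/XX./.OO/.OX
[XXO/.OO/..X] X move#4: (1,0):-1/XXO/XOO/..X*, (2,0):-1/XXO/.OO/X.X, (2,1):-1/XXO/.OO/.XX
[XXO/XOO/..X] O move#5: (2,0):+1/XXO/XOO/O.X*, (2,1):-1/XXO/XOO/.OX
[XXO/XOO/O.X] end (terminal -1, X#6); searched .X./..O/..X to 6

O's best at [.X./..O/..X]: (1,1)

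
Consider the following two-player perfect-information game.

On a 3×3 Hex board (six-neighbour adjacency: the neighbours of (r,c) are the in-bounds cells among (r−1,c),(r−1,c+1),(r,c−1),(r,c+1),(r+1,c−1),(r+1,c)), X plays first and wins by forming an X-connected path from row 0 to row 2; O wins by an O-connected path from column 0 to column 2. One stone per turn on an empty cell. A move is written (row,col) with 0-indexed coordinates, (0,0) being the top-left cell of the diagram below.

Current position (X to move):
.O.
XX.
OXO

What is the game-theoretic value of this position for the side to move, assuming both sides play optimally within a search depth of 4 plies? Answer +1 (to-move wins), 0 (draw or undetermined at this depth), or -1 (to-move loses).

value(.O./XX./OXO, X) = +1

p1 X@[.O./XX./OXO]: (0,0)[XO./XX./OXO]+1* (0,2)[.OX/XX./OXO]+1 (1,2)[.O./XXX/OXO]+1
p2 O@[XO./XX./OXO] terminal -1; root [.O./XX./OXO] d4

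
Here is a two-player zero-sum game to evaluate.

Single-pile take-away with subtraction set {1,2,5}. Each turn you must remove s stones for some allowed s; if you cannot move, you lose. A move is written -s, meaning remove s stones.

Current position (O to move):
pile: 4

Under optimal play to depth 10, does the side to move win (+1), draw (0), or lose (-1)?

p1 O@[4]: -1[3]+1* -2[2]-1
p2 X@[3]: -1[2]-1* -2[1]-1
p3 O@[2]: -1[1]-1 -2[0]+1*
p4 X@[0] terminal -1; root [4] d10

value(4, O) = +1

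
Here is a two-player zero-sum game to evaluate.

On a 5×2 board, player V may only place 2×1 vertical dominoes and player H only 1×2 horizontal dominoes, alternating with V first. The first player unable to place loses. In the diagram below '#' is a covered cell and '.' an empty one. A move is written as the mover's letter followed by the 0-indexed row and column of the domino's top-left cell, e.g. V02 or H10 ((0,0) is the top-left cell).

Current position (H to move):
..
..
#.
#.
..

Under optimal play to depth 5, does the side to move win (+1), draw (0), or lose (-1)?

[../../#./#./..] H move#1: H00:+1/##/../#./#./..*, H10:+1/../##/#./#./.., H40:-1/../../#./#./##
[##/../#./#./..] V move#2: V11:-1/##/.#/##/#./..*, V21:-1/##/../##/##/.., V31:-1/##/../#./##/.#
[##/.#/##/#./..] H move#3: H40:+1/##/.#/##/#./##*
[##/.#/##/#./##] end (terminal -1, V#4); searched ../../#./#./.. to 5

value(../../#./#./.., H) = +1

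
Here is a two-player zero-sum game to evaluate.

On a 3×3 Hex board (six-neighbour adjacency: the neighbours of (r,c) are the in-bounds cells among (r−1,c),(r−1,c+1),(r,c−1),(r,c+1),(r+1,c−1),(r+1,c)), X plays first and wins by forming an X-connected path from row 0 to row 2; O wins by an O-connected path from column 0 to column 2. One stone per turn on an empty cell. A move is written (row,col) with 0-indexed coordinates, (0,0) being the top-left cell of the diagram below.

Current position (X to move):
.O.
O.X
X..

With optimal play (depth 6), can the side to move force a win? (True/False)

X winning at [.O./O.X/X..]: True

ply 1, X at .O./O.X/X.. | (0,0)=-1→XO./O.X/X..; (0,2)=+1→.OX/O.X/X..*; (1,1)=-1→.O./OXX/X..; (2,1)=-1→.O./O.X/XX.; (2,2)=-1→.O./O.X/X.X
ply 2, O at .OX/O.X/X.. | (0,0)=-1→OOX/O.X/X..*; (1,1)=-1→.OX/OOX/X..; (2,1)=-1→.OX/O.X/XO.; (2,2)=-1→.OX/O.X/X.O
ply 3, X at OOX/O.X/X.. | (1,1)=+1→OOX/OXX/X..*; (2,1)=+1→OOX/O.X/XX.; (2,2)=+1→OOX/O.X/X.X
ply 4: OOX/OXX/X.. is terminal -1 (O); from .O./O.X/X.. depth 6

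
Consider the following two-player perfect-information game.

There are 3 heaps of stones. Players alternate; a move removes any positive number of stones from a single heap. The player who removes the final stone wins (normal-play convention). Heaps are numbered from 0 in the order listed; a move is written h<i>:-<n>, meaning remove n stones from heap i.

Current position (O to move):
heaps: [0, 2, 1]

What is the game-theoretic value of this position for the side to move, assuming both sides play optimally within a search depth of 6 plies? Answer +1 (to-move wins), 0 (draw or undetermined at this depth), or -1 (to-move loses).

p1 O@[(0,2,1)]: h1:-1[(0,1,1)]+1* h1:-2[(0,0,1)]-1 h2:-1[(0,2,0)]-1
p2 X@[(0,1,1)]: h1:-1[(0,0,1)]-1* h2:-1[(0,1,0)]-1
p3 O@[(0,0,1)]: h2:-1[(0,0,0)]+1*
p4 X@[(0,0,0)] terminal -1; root [(0,2,1)] d6

value((0,2,1), O) = +1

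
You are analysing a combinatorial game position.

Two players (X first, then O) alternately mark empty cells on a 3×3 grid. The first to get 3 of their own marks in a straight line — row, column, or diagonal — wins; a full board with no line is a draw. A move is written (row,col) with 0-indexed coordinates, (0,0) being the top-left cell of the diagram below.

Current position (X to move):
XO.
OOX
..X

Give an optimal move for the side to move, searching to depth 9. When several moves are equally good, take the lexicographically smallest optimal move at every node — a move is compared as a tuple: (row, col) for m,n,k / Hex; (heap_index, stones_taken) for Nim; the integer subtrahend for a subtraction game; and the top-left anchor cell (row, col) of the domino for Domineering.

X's best at [XO./OOX/..X]: (0,2)

p1 X@[XO./OOX/..X]: (0,2)[XOX/OOX/..X]+1* (2,0)[XO./OOX/X.X]-1 (2,1)[XO./OOX/.XX]+1
p2 O@[XOX/OOX/..X] terminal -1; root [XO./OOX/..X] d9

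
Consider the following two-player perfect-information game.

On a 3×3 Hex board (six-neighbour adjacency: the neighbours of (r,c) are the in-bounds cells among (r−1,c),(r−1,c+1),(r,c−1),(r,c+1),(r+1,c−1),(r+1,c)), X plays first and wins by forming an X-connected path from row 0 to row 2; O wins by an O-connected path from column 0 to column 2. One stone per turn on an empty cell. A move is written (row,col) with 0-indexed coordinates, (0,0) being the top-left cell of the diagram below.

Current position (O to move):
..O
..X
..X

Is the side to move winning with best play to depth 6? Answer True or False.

O winning at [..O/..X/..X]: True

[..O/..X/..X] O move#1: (0,0):+1/O.O/..X/..X*, (0,1):+1/.OO/..X/..X, (1,0):+1/..O/O.X/..X, (1,1):+1/..O/.OX/..X, (2,0):+1/..O/..X/O.X, (2,1):-1/..O/..X/.OX
[O.O/..X/..X] X move#2: (0,1):-1/OXO/..X/..X*, (1,0):-1/O.O/X.X/..X, (1,1):-1/O.O/.XX/..X, (2,0):-1/O.O/..X/X.X, (2,1):-1/O.O/..X/.XX
[OXO/..X/..X] O move#3: (1,0):-1/OXO/O.X/..X, (1,1):+1/OXO/.OX/..X*, (2,0):-1/OXO/..X/O.X, (2,1):-1/OXO/..X/.OX
[OXO/.OX/..X] X move#4: (1,0):-1/OXO/XOX/..X*, (2,0):-1/OXO/.OX/X.X, (2,1):-1/OXO/.OX/.XX
[OXO/XOX/..X] O move#5: (2,0):+1/OXO/XOX/O.X*, (2,1):-1/OXO/XOX/.OX
[OXO/XOX/O.X] end (terminal -1, X#6); searched ..O/..X/..X to 6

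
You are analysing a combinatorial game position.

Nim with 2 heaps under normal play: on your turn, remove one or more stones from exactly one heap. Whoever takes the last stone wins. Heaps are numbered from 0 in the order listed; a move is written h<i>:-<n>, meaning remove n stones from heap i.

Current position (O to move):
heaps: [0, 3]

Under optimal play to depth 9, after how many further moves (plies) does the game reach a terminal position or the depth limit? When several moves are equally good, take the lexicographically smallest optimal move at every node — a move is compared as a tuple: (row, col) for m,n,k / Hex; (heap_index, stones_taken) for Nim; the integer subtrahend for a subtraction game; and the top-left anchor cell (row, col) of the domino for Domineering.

PV length from [(0,3)]: 1 ply

[(0,3)] O move#1: h1:-1:-1/(0,2), h1:-2:-1/(0,1), h1:-3:+1/(0,0)*
[(0,0)] end (terminal -1, X#2); searched (0,3) to 9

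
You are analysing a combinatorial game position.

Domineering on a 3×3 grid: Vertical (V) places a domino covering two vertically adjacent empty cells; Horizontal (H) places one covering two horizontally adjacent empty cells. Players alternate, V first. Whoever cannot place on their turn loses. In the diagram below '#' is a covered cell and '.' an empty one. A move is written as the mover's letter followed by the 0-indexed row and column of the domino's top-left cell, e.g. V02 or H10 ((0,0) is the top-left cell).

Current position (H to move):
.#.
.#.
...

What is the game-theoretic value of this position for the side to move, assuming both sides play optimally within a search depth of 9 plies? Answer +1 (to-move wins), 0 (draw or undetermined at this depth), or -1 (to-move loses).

p1 H@[.#./.#./...]: H20[.#./.#./##.]-1* H21[.#./.#./.##]-1
p2 V@[.#./.#./##.]: V00[##./##./##.]+1* V02[.##/.##/##.]+1 V12[.#./.##/###]+1
p3 H@[##./##./##.] terminal -1; root [.#./.#./...] d9

value(.#./.#./..., H) = -1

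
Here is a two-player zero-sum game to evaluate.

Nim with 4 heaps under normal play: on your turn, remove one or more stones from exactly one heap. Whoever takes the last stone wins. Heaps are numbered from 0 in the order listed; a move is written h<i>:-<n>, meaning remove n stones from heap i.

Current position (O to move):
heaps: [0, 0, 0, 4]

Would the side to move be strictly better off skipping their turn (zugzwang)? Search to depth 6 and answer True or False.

ply 1, O at (0,0,0,4) | h3:-1=-1→(0,0,0,3); h3:-2=-1→(0,0,0,2); h3:-3=-1→(0,0,0,1); h3:-4=+1→(0,0,0,0)*
ply 2: (0,0,0,0) is terminal -1 (X); from (0,0,0,4) depth 6
pass branch (X moves first from the same position):
  | ply 1, X at (0,0,0,4) | h3:-1=-1→(0,0,0,3); h3:-2=-1→(0,0,0,2); h3:-3=-1→(0,0,0,1); h3:-4=+1→(0,0,0,0)*
  | ply 2: (0,0,0,0) is terminal -1 (O); from (0,0,0,4) depth 6
O moving scores +1; O passing scores -1

zugzwang((0,0,0,4), O) = False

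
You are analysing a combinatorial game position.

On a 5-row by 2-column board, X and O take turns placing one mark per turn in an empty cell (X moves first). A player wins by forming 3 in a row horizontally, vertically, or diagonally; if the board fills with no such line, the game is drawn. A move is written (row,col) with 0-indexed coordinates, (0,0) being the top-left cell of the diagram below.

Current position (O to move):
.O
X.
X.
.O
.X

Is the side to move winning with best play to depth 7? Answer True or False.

O winning at [.O/X./X./.O/.X]: False

[.O/X./X./.O/.X] O move#1: (0,0):-1/OO/X./X./.O/.X*, (1,1):-1/.O/XO/X./.O/.X, (2,1):-1/.O/X./XO/.O/.X, (3,0):-1/.O/X./X./OO/.X, (4,0):-1/.O/X./X./.O/OX
[OO/X./X./.O/.X] X move#2: (1,1):+0/OO/XX/X./.O/.X, (2,1):+0/OO/X./XX/.O/.X, (3,0):+1/OO/X./X./XO/.X*, (4,0):+0/OO/X./X./.O/XX
[OO/X./X./XO/.X] end (terminal -1, O#3); searched .O/X./X./.O/.X to 7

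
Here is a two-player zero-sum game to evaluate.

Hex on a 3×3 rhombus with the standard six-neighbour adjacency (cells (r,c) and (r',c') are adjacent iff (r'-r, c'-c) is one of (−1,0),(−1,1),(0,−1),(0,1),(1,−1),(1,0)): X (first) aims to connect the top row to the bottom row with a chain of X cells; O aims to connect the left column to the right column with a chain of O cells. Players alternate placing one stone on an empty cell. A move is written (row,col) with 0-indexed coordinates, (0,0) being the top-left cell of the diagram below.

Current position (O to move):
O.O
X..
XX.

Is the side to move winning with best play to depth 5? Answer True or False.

ply 1, O at O.O/X../XX. | (0,1)=+1→OOO/X../XX.*; (1,1)=-1→O.O/XO./XX.; (1,2)=-1→O.O/X.O/XX.; (2,2)=-1→O.O/X../XXO
ply 2: OOO/X../XX. is terminal -1 (X); from O.O/X../XX. depth 5

O winning at [O.O/X../XX.]: True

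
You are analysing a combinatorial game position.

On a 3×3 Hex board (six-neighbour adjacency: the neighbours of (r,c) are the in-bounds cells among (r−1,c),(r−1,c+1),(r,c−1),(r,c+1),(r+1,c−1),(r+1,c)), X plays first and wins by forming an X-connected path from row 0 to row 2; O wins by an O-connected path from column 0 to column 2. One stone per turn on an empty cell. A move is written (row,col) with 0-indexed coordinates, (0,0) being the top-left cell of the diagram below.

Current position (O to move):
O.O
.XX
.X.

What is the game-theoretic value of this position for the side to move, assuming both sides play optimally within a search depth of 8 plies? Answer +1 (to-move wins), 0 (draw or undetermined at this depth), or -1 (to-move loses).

value(O.O/.XX/.X., O) = +1

ply 1, O at O.O/.XX/.X. | (0,1)=+1→OOO/.XX/.X.*; (1,0)=-1→O.O/OXX/.X.; (2,0)=-1→O.O/.XX/OX.; (2,2)=-1→O.O/.XX/.XO
ply 2: OOO/.XX/.X. is terminal -1 (X); from O.O/.XX/.X. depth 8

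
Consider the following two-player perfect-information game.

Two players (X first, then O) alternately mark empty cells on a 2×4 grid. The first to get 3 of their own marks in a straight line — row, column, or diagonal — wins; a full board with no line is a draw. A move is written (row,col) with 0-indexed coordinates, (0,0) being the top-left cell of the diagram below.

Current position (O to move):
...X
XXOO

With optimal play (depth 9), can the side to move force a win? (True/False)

[...X/XXOO] O move#1: (0,0):+0/O..X/XXOO*, (0,1):+0/.O.X/XXOO, (0,2):+0/..OX/XXOO
[O..X/XXOO] X move#2: (0,1):+0/OX.X/XXOO*, (0,2):+0/O.XX/XXOO
[OX.X/XXOO] O move#3: (0,2):+0/OXOX/XXOO*
[OXOX/XXOO] end (terminal +0, X#4); searched ...X/XXOO to 9

O winning at [...X/XXOO]: False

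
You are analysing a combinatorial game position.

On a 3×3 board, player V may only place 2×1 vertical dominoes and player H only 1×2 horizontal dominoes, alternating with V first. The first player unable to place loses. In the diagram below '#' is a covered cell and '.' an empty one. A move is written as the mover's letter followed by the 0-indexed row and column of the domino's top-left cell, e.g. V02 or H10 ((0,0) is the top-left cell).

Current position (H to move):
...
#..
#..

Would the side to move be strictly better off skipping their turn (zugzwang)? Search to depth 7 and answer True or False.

zugzwang(.../#../#.., H) = False

p1 H@[.../#../#..]: H00[##./#../#..]-1 H01[.##/#../#..]-1 H11[.../###/#..]+1* H21[.../#../###]-1
p2 V@[.../###/#..] terminal -1; root [.../#../#..] d7
suppose H passes — search the same position with V to move:
pass> p1 V@[.../#../#..]: V01[.#./##./#..]+1* V02[..#/#.#/#..]+1 V11[.../##./##.]+1 V12[.../#.#/#.#]+1
pass> p2 H@[.#./##./#..]: H21[.#./##./###]-1*
pass> p3 V@[.#./##./###]: V02[.##/###/###]+1*
pass> p4 H@[.##/###/###] terminal -1; root [.../#../#..] d7
for H: play +1, pass -1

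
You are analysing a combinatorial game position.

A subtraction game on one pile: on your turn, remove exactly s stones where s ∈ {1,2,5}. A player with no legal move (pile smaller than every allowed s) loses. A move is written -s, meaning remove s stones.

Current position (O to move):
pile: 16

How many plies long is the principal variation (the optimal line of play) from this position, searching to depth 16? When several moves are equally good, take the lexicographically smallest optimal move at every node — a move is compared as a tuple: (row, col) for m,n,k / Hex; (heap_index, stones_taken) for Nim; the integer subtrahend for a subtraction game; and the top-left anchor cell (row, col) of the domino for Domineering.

PV length from [16]: 11 plies

ply 1, O at 16 | -1=+1→15*; -2=-1→14; -5=-1→11
ply 2, X at 15 | -1=-1→14*; -2=-1→13; -5=-1→10
ply 3, O at 14 | -1=-1→13; -2=+1→12*; -5=+1→9
ply 4, X at 12 | -1=-1→11*; -2=-1→10; -5=-1→7
ply 5, O at 11 | -1=-1→10; -2=+1→9*; -5=+1→6
ply 6, X at 9 | -1=-1→8*; -2=-1→7; -5=-1→4
ply 7, O at 8 | -1=-1→7; -2=+1→6*; -5=+1→3
ply 8, X at 6 | -1=-1→5*; -2=-1→4; -5=-1→1
ply 9, O at 5 | -1=-1→4; -2=+1→3*; -5=+1→0
ply 10, X at 3 | -1=-1→2*; -2=-1→1
ply 11, O at 2 | -1=-1→1; -2=+1→0*
ply 12: 0 is terminal -1 (X); from 16 depth 16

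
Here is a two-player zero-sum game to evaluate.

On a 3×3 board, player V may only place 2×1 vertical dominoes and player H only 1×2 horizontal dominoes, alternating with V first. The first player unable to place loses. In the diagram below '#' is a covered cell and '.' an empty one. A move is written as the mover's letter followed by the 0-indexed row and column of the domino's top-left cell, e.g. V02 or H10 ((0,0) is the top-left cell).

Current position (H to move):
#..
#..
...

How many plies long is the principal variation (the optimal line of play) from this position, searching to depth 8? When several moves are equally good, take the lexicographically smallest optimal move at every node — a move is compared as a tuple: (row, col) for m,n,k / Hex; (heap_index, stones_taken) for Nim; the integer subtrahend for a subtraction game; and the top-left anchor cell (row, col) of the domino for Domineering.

ply 1, H at #../#../... | H01=-1→###/#../...; H11=+1→#../###/...*; H20=-1→#../#../##.; H21=-1→#../#../.##
ply 2: #../###/... is terminal -1 (V); from #../#../... depth 8

PV length from [#../#../...]: 1 ply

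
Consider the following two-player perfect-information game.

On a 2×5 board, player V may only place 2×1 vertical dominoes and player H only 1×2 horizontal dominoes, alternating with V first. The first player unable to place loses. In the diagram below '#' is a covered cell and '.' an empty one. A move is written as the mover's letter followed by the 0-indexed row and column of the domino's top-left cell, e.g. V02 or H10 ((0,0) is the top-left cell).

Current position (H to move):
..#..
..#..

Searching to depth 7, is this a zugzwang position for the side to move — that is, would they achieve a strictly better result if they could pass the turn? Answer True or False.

[..#../..#..] H move#1: H00:-1/###../..#..*, H03:-1/..###/..#.., H10:-1/..#../###.., H13:-1/..#../..###
[###../..#..] V move#2: V03:+1/####./..##.*, V04:+1/###.#/..#.#
[####./..##.] H move#3: H10:-1/####./####.*
[####./####.] V move#4: V04:+1/#####/#####*
[#####/#####] end (terminal -1, H#5); searched ..#../..#.. to 7
if H skipped the turn, V would face:
~ [..#../..#..] V move#1: V00:-1/#.#../#.#..*, V01:-1/.##../.##.., V03:-1/..##./..##., V04:-1/..#.#/..#.#
~ [#.#../#.#..] H move#2: H03:+1/#.###/#.#..*, H13:+1/#.#../#.###
~ [#.###/#.#..] V move#3: V01:-1/#####/###..*
~ [#####/###..] H move#4: H13:+1/#####/#####*
~ [#####/#####] end (terminal -1, V#5); searched ..#../..#.. to 7
compare (H): move=-1 vs pass=+1

zugzwang(..#../..#.., H) = True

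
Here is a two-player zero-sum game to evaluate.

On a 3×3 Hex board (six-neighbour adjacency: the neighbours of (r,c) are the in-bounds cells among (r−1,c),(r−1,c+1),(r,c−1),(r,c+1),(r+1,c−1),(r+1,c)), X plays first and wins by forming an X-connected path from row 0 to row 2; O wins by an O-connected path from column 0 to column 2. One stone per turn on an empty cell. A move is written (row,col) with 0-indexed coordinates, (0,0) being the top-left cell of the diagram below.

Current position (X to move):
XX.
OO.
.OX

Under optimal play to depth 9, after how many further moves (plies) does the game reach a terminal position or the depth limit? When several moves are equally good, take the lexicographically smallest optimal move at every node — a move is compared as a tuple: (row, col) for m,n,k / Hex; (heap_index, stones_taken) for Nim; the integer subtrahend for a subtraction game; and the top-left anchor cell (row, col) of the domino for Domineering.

ply 1, X at XX./OO./.OX | (0,2)=-1→XXX/OO./.OX*; (1,2)=-1→XX./OOX/.OX; (2,0)=-1→XX./OO./XOX
ply 2, O at XXX/OO./.OX | (1,2)=+1→XXX/OOO/.OX*; (2,0)=-1→XXX/OO./OOX
ply 3: XXX/OOO/.OX is terminal -1 (X); from XX./OO./.OX depth 9

PV length from [XX./OO./.OX]: 2 plies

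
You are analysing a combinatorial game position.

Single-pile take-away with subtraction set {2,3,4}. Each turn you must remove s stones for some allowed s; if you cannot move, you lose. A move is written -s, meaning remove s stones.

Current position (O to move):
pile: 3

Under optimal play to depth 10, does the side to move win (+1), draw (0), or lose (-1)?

value(3, O) = +1

[3] O move#1: -2:+1/1*, -3:+1/0
[1] end (terminal -1, X#2); searched 3 to 10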